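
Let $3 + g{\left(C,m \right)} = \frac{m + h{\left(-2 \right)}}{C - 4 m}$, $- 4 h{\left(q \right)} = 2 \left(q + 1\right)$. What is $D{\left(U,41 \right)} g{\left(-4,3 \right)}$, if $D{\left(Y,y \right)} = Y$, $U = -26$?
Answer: $\frac{1339}{16} \approx 83.688$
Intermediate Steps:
$h{\left(q \right)} = - \frac{1}{2} - \frac{q}{2}$ ($h{\left(q \right)} = - \frac{2 \left(q + 1\right)}{4} = - \frac{2 \left(1 + q\right)}{4} = - \frac{2 + 2 q}{4} = - \frac{1}{2} - \frac{q}{2}$)
$g{\left(C,m \right)} = -3 + \frac{\frac{1}{2} + m}{C - 4 m}$ ($g{\left(C,m \right)} = -3 + \frac{m - - \frac{1}{2}}{C - 4 m} = -3 + \frac{m + \left(- \frac{1}{2} + 1\right)}{C - 4 m} = -3 + \frac{m + \frac{1}{2}}{C - 4 m} = -3 + \frac{\frac{1}{2} + m}{C - 4 m}$)
$D{\left(U,41 \right)} g{\left(-4,3 \right)} = - 26 \frac{1 - -24 + 26 \cdot 3}{2 \left(-4 - 12\right)} = - 26 \frac{1 + 24 + 78}{2 \left(-4 - 12\right)} = - 26 \cdot \frac{1}{2} \frac{1}{-16} \cdot 103 = - 26 \cdot \frac{1}{2} \left(- \frac{1}{16}\right) 103 = \left(-26\right) \left(- \frac{103}{32}\right) = \frac{1339}{16}$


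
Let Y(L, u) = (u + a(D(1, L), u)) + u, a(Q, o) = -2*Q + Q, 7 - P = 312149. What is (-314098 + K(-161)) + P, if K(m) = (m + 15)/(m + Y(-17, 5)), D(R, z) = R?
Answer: -47594167/76 ≈ -6.2624e+5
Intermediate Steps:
P = -312142 (P = 7 - 1*312149 = 7 - 312149 = -312142)
a(Q, o) = -Q
Y(L, u) = -1 + 2*u (Y(L, u) = (u - 1*1) + u = (u - 1) + u = (-1 + u) + u = -1 + 2*u)
K(m) = (15 + m)/(9 + m) (K(m) = (m + 15)/(m + (-1 + 2*5)) = (15 + m)/(m + (-1 + 10)) = (15 + m)/(m + 9) = (15 + m)/(9 + m))
(-314098 + K(-161)) + P = (-314098 + (15 - 161)/(9 - 161)) - 312142 = (-314098 - 146/(-152)) - 312142 = (-314098 - 1/152*(-146)) - 312142 = (-314098 + 73/76) - 312142 = -23871375/76 - 312142 = -47594167/76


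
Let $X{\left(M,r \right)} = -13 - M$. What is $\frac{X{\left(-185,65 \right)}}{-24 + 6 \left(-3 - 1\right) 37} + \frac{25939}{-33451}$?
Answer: $- \frac{7352485}{7626828} \approx -0.96403$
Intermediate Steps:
$\frac{X{\left(-185,65 \right)}}{-24 + 6 \left(-3 - 1\right) 37} + \frac{25939}{-33451} = \frac{-13 - -185}{-24 + 6 \left(-3 - 1\right) 37} + \frac{25939}{-33451} = \frac{-13 + 185}{-24 + 6 \left(-4\right) 37} + 25939 \left(- \frac{1}{33451}\right) = \frac{172}{-24 - 888} - \frac{25939}{33451} = \frac{172}{-912} - \frac{25939}{33451} = 172 \left(- \frac{1}{912}\right) - \frac{25939}{33451} = - \frac{43}{228} - \frac{25939}{33451} = - \frac{7352485}{7626828}$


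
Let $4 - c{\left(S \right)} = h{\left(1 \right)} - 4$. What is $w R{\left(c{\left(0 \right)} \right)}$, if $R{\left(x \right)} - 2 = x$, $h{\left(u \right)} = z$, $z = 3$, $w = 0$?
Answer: $0$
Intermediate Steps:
$h{\left(u \right)} = 3$
$c{\left(S \right)} = 5$ ($c{\left(S \right)} = 4 - \left(3 - 4\right) = 4 - -1 = 4 + 1 = 5$)
$R{\left(x \right)} = 2 + x$
$w R{\left(c{\left(0 \right)} \right)} = 0 \left(2 + 5\right) = 0 \cdot 7 = 0$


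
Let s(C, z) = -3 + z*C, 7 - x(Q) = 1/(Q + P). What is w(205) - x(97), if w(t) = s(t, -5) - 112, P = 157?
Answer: -291337/254 ≈ -1147.0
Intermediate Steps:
x(Q) = 7 - 1/(157 + Q) (x(Q) = 7 - 1/(Q + 157) = 7 - 1/(157 + Q))
s(C, z) = -3 + C*z
w(t) = -115 - 5*t (w(t) = (-3 + t*(-5)) - 112 = (-3 - 5*t) - 112 = -115 - 5*t)
w(205) - x(97) = (-115 - 5*205) - (1098 + 7*97)/(157 + 97) = (-115 - 1025) - (1098 + 679)/254 = -1140 - 1777/254 = -291337/254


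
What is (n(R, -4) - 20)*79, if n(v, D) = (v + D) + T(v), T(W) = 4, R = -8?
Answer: -2212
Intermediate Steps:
n(v, D) = 4 + D + v (n(v, D) = (v + D) + 4 = (D + v) + 4 = 4 + D + v)
(n(R, -4) - 20)*79 = ((4 - 4 - 8) - 20)*79 = (-8 - 20)*79 = -28*79 = -2212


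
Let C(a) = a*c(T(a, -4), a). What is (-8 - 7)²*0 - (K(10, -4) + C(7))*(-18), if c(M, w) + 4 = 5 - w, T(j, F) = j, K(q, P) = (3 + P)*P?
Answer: -684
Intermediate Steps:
K(q, P) = P*(3 + P)
c(M, w) = 1 - w (c(M, w) = -4 + (5 - w) = 1 - w)
C(a) = a*(1 - a)
(-8 - 7)²*0 - (K(10, -4) + C(7))*(-18) = (-8 - 7)²*0 - (-4*(3 - 4) + 7*(1 - 1*7))*(-18) = (-15)²*0 - (-4*(-1) + 7*(1 - 7))*(-18) = 225*0 - (4 + 7*(-6))*(-18) = 0 - (4 - 42)*(-18) = 0 - (-38)*(-18) = 0 - 1*684 = 0 - 684 = -684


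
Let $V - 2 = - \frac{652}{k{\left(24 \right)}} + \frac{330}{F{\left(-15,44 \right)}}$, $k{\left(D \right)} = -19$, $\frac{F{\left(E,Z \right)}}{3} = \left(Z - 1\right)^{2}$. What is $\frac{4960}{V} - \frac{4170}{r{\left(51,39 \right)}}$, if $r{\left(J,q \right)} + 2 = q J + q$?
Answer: $\frac{8692529269}{64725635} \approx 134.3$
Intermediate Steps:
$F{\left(E,Z \right)} = 3 \left(-1 + Z\right)^{2}$ ($F{\left(E,Z \right)} = 3 \left(Z - 1\right)^{2} = 3 \left(-1 + Z\right)^{2}$)
$V = \frac{1277900}{35131}$ ($V = 2 + \left(- \frac{652}{-19} + \frac{330}{3 \left(-1 + 44\right)^{2}}\right) = 2 + \left(\left(-652\right) \left(- \frac{1}{19}\right) + \frac{330}{3 \cdot 43^{2}}\right) = 2 + \left(\frac{652}{19} + \frac{330}{3 \cdot 1849}\right) = 2 + \left(\frac{652}{19} + \frac{330}{5547}\right) = 2 + \left(\frac{652}{19} + 330 \cdot \frac{1}{5547}\right) = 2 + \left(\frac{652}{19} + \frac{110}{1849}\right) = 2 + \frac{1207638}{35131} = \frac{1277900}{35131} \approx 36.375$)
$r{\left(J,q \right)} = -2 + q + J q$ ($r{\left(J,q \right)} = -2 + \left(q J + q\right) = -2 + \left(J q + q\right) = -2 + \left(q + J q\right) = -2 + q + J q$)
$\frac{4960}{V} - \frac{4170}{r{\left(51,39 \right)}} = \frac{4960}{\frac{1277900}{35131}} - \frac{4170}{-2 + 39 + 51 \cdot 39} = 4960 \cdot \frac{35131}{1277900} - \frac{4170}{-2 + 39 + 1989} = \frac{8712488}{63895} - \frac{4170}{2026} = \frac{8712488}{63895} - \frac{2085}{1013} = \frac{8692529269}{64725635}$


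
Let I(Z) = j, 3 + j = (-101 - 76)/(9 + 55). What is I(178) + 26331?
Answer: 1684815/64 ≈ 26325.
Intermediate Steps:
j = -369/64 (j = -3 + (-101 - 76)/(9 + 55) = -3 - 177/64 = -369/64 ≈ -5.7656)
I(Z) = -369/64
I(178) + 26331 = -369/64 + 26331 = 1684815/64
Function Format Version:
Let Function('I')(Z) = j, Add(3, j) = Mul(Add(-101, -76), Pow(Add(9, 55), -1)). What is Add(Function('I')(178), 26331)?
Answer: Rational(1684815, 64) ≈ 26325.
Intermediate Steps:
j = Rational(-369, 64) (j = Add(-3, Mul(Add(-101, -76), Pow(Add(9, 55), -1))) = Add(-3, Mul(-177, Pow(64, -1))) = Add(-3, Mul(-177, Rational(1, 64))) = Add(-3, Rational(-177, 64)) = Rational(-369, 64) ≈ -5.7656)
Function('I')(Z) = Rational(-369, 64)
Add(Function('I')(178), 26331) = Add(Rational(-369, 64), 26331) = Rational(1684815, 64)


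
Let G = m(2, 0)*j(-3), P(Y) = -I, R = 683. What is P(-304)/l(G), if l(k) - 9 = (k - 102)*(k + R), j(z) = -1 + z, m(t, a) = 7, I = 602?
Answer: 86/12163 ≈ 0.0070706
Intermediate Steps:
P(Y) = -602 (P(Y) = -1*602 = -602)
G = -28 (G = 7*(-1 - 3) = 7*(-4) = -28)
l(k) = 9 + (-102 + k)*(683 + k) (l(k) = 9 + (k - 102)*(k + 683) = 9 + (-102 + k)*(683 + k))
P(-304)/l(G) = -602/(-69657 + (-28)**2 + 581*(-28)) = -602/(-69657 + 784 - 16268) = -602/(-85141) = -602*(-1/85141) = 86/12163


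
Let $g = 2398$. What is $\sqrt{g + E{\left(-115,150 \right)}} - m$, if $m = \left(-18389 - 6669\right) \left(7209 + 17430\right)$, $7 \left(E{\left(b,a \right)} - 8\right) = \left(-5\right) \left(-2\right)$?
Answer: $617404062 + \frac{2 \sqrt{29491}}{7} \approx 6.174 \cdot 10^{8}$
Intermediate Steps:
$E{\left(b,a \right)} = \frac{66}{7}$ ($E{\left(b,a \right)} = 8 + \frac{\left(-5\right) \left(-2\right)}{7} = 8 + \frac{1}{7} \cdot 10 = 8 + \frac{10}{7} = \frac{66}{7}$)
$m = -617404062$ ($m = \left(-25058\right) 24639 = -617404062$)
$\sqrt{g + E{\left(-115,150 \right)}} - m = \sqrt{2398 + \frac{66}{7}} - -617404062 = \sqrt{\frac{16852}{7}} + 617404062 = \frac{2 \sqrt{29491}}{7} + 617404062 = 617404062 + \frac{2 \sqrt{29491}}{7}$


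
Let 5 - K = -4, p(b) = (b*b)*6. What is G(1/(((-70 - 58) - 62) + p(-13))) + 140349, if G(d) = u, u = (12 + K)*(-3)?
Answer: 140286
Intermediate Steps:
p(b) = 6*b² (p(b) = b²*6 = 6*b²)
K = 9 (K = 5 - 1*(-4) = 5 + 4 = 9)
u = -63 (u = (12 + 9)*(-3) = 21*(-3) = -63)
G(d) = -63
G(1/(((-70 - 58) - 62) + p(-13))) + 140349 = -63 + 140349 = 140286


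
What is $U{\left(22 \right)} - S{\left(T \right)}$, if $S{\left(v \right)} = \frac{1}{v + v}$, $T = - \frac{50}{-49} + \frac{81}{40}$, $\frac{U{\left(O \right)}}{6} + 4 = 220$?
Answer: $\frac{7734844}{5969} \approx 1295.8$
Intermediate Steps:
$U{\left(O \right)} = 1296$ ($U{\left(O \right)} = -24 + 6 \cdot 220 = -24 + 1320 = 1296$)
$T = \frac{5969}{1960}$ ($T = \left(-50\right) \left(- \frac{1}{49}\right) + 81 \cdot \frac{1}{40} = \frac{50}{49} + \frac{81}{40} = \frac{5969}{1960} \approx 3.0454$)
$S{\left(v \right)} = \frac{1}{2 v}$
$U{\left(22 \right)} - S{\left(T \right)} = 1296 - \frac{1}{2 \cdot \frac{5969}{1960}} = 1296 - \frac{1}{2} \cdot \frac{1960}{5969} = 1296 - \frac{980}{5969} = \frac{7734844}{5969}$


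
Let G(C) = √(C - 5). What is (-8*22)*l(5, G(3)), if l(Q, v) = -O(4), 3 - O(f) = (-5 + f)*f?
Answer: 1232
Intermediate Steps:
O(f) = 3 - f*(-5 + f) (O(f) = 3 - (-5 + f)*f = 3 - f*(-5 + f))
G(C) = √(-5 + C)
l(Q, v) = -7 (l(Q, v) = -(3 - 1*4² + 5*4) = -(3 - 1*16 + 20) = -(3 - 16 + 20) = -1*7 = -7)
(-8*22)*l(5, G(3)) = -8*22*(-7) = -176*(-7) = 1232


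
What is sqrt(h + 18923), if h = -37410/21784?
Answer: sqrt(561184733753)/5446 ≈ 137.55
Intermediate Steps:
h = -18705/10892 (h = -37410*1/21784 = -18705/10892 ≈ -1.7173)
sqrt(h + 18923) = sqrt(-18705/10892 + 18923) = sqrt(206090611/10892) = sqrt(561184733753)/5446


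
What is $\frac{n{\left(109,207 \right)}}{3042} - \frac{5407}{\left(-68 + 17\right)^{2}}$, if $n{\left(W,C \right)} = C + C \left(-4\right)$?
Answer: $- \frac{2007035}{879138} \approx -2.283$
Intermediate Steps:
$n{\left(W,C \right)} = - 3 C$ ($n{\left(W,C \right)} = C - 4 C = - 3 C$)
$\frac{n{\left(109,207 \right)}}{3042} - \frac{5407}{\left(-68 + 17\right)^{2}} = \frac{\left(-3\right) 207}{3042} - \frac{5407}{\left(-68 + 17\right)^{2}} = \left(-621\right) \frac{1}{3042} - \frac{5407}{\left(-51\right)^{2}} = - \frac{69}{338} - \frac{5407}{2601} = - \frac{2007035}{879138}$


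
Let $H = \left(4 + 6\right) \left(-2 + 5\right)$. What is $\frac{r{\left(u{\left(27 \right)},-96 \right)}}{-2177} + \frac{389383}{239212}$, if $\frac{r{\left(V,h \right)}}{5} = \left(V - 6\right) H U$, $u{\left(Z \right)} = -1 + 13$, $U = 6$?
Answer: $- \frac{444058009}{520764524} \approx -0.8527$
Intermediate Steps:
$H = 30$ ($H = 10 \cdot 3 = 30$)
$u{\left(Z \right)} = 12$
$r{\left(V,h \right)} = -5400 + 900 V$ ($r{\left(V,h \right)} = 5 \left(V - 6\right) 30 \cdot 6 = 5 \left(-6 + V\right) 30 \cdot 6 = 5 \left(-180 + 30 V\right) 6 = 5 \left(-1080 + 180 V\right) = -5400 + 900 V$)
$\frac{r{\left(u{\left(27 \right)},-96 \right)}}{-2177} + \frac{389383}{239212} = \frac{-5400 + 900 \cdot 12}{-2177} + \frac{389383}{239212} = \left(-5400 + 10800\right) \left(- \frac{1}{2177}\right) + 389383 \cdot \frac{1}{239212} = 5400 \left(- \frac{1}{2177}\right) + \frac{389383}{239212} = - \frac{5400}{2177} + \frac{389383}{239212} = - \frac{444058009}{520764524}$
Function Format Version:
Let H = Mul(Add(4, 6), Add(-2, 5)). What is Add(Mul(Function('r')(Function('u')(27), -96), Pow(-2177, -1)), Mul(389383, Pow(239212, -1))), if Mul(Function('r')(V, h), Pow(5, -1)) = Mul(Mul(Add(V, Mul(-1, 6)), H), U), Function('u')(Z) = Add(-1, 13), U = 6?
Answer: Rational(-444058009, 520764524) ≈ -0.85270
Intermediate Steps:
H = 30 (H = Mul(10, 3) = 30)
Function('u')(Z) = 12
Function('r')(V, h) = Add(-5400, Mul(900, V)) (Function('r')(V, h) = Mul(5, Mul(Mul(Add(V, Mul(-1, 6)), 30), 6)) = Mul(5, Mul(Mul(Add(V, -6), 30), 6)) = Mul(5, Mul(Mul(Add(-6, V), 30), 6)) = Mul(5, Mul(Add(-180, Mul(30, V)), 6)) = Mul(5, Add(-1080, Mul(180, V))) = Add(-5400, Mul(900, V)))
Add(Mul(Function('r')(Function('u')(27), -96), Pow(-2177, -1)), Mul(389383, Pow(239212, -1))) = Add(Mul(Add(-5400, Mul(900, 12)), Pow(-2177, -1)), Mul(389383, Pow(239212, -1))) = Add(Mul(Add(-5400, 10800), Rational(-1, 2177)), Mul(389383, Rational(1, 239212))) = Add(Mul(5400, Rational(-1, 2177)), Rational(389383, 239212)) = Add(Rational(-5400, 2177), Rational(389383, 239212)) = Rational(-444058009, 520764524)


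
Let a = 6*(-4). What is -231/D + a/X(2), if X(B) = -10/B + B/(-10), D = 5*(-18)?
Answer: 2801/390 ≈ 7.1821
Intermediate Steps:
D = -90
X(B) = -10/B - B/10 (X(B) = -10/B + B*(-⅒) = -10/B - B/10)
a = -24
-231/D + a/X(2) = -231/(-90) - 24/(-10/2 - ⅒*2) = -231*(-1/90) - 24/(-10*½ - ⅕) = 77/30 - 24/(-5 - ⅕) = 77/30 - 24/(-26/5) = 77/30 - 24*(-5/26) = 77/30 + 60/13 = 2801/390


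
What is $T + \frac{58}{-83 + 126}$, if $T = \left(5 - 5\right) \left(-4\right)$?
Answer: $\frac{58}{43} \approx 1.3488$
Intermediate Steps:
$T = 0$ ($T = 0 \left(-4\right) = 0$)
$T + \frac{58}{-83 + 126} = 0 + \frac{58}{-83 + 126} = 0 + \frac{58}{43} = \frac{58}{43}$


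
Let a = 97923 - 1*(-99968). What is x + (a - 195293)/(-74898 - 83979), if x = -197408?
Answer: -10454531138/52959 ≈ -1.9741e+5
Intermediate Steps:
a = 197891 (a = 97923 + 99968 = 197891)
x + (a - 195293)/(-74898 - 83979) = -197408 + (197891 - 195293)/(-74898 - 83979) = -197408 + 2598/(-158877) = -197408 + 2598*(-1/158877) = -197408 - 866/52959 = -10454531138/52959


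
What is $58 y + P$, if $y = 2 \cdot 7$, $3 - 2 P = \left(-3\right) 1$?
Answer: $815$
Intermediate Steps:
$P = 3$ ($P = \frac{3}{2} - \frac{\left(-3\right) 1}{2} = \frac{3}{2} - - \frac{3}{2} = \frac{3}{2} + \frac{3}{2} = 3$)
$y = 14$
$58 y + P = 58 \cdot 14 + 3 = 812 + 3 = 815$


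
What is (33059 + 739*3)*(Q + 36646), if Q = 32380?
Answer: 2434961176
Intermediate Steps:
(33059 + 739*3)*(Q + 36646) = (33059 + 739*3)*(32380 + 36646) = (33059 + 2217)*69026 = 35276*69026 = 2434961176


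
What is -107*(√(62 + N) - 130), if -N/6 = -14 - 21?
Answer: 13910 - 428*√17 ≈ 12145.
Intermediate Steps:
N = 210 (N = -6*(-14 - 21) = -6*(-35) = 210)
-107*(√(62 + N) - 130) = -107*(√(62 + 210) - 130) = -107*(√272 - 130) = -107*(4*√17 - 130) = -107*(-130 + 4*√17) = 13910 - 428*√17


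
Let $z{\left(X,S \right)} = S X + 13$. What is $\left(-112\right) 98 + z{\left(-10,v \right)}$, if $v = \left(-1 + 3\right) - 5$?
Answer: $-10933$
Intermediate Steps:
$v = -3$ ($v = 2 - 5 = -3$)
$z{\left(X,S \right)} = 13 + S X$
$\left(-112\right) 98 + z{\left(-10,v \right)} = \left(-112\right) 98 + \left(13 - -30\right) = -10976 + \left(13 + 30\right) = -10976 + 43 = -10933$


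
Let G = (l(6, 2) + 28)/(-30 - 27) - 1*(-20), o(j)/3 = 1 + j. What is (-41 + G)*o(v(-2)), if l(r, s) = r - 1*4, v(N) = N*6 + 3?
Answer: 9816/19 ≈ 516.63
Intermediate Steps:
v(N) = 3 + 6*N (v(N) = 6*N + 3 = 3 + 6*N)
l(r, s) = -4 + r (l(r, s) = r - 4 = -4 + r)
o(j) = 3 + 3*j (o(j) = 3*(1 + j) = 3 + 3*j)
G = 370/19 (G = ((-4 + 6) + 28)/(-30 - 27) - 1*(-20) = (2 + 28)/(-57) + 20 = 30*(-1/57) + 20 = -10/19 + 20 = 370/19 ≈ 19.474)
(-41 + G)*o(v(-2)) = (-41 + 370/19)*(3 + 3*(3 + 6*(-2))) = -409*(3 + 3*(3 - 12))/19 = -409*(3 + 3*(-9))/19 = -409*(3 - 27)/19 = -409/19*(-24) = 9816/19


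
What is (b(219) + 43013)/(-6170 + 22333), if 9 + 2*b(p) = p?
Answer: 43118/16163 ≈ 2.6677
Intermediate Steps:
b(p) = -9/2 + p/2
(b(219) + 43013)/(-6170 + 22333) = ((-9/2 + (1/2)*219) + 43013)/(-6170 + 22333) = ((-9/2 + 219/2) + 43013)/16163 = (105 + 43013)*(1/16163) = 43118*(1/16163) = 43118/16163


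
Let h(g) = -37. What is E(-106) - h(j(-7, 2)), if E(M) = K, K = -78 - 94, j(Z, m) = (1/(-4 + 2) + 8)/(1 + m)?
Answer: -135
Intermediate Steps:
j(Z, m) = 15/(2*(1 + m)) (j(Z, m) = (1/(-2) + 8)/(1 + m) = (-½ + 8)/(1 + m) = 15/(2*(1 + m)))
K = -172
E(M) = -172
E(-106) - h(j(-7, 2)) = -172 - 1*(-37) = -172 + 37 = -135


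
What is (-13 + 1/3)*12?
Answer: -152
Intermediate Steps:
(-13 + 1/3)*12 = (-13 + ⅓)*12 = -38/3*12 = -152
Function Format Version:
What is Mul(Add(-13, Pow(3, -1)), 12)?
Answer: -152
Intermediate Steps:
Mul(Add(-13, Pow(3, -1)), 12) = Mul(Add(-13, Rational(1, 3)), 12) = Mul(Rational(-38, 3), 12) = -152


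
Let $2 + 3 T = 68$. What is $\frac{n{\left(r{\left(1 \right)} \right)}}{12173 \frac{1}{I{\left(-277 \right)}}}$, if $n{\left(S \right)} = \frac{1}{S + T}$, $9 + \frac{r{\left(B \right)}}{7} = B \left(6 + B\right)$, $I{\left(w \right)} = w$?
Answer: $- \frac{277}{97384} \approx -0.0028444$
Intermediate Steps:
$T = 22$ ($T = - \frac{2}{3} + \frac{1}{3} \cdot 68 = - \frac{2}{3} + \frac{68}{3} = 22$)
$r{\left(B \right)} = -63 + 7 B \left(6 + B\right)$
$n{\left(S \right)} = \frac{1}{22 + S}$ ($n{\left(S \right)} = \frac{1}{S + 22} = \frac{1}{22 + S}$)
$\frac{n{\left(r{\left(1 \right)} \right)}}{12173 \frac{1}{I{\left(-277 \right)}}} = \frac{1}{\left(22 + \left(-63 + 7 \cdot 1^{2} + 42 \cdot 1\right)\right) \frac{12173}{-277}} = \frac{1}{\left(22 + \left(-63 + 7 \cdot 1 + 42\right)\right) 12173 \left(- \frac{1}{277}\right)} = \frac{1}{\left(22 + \left(-63 + 7 + 42\right)\right) \left(- \frac{12173}{277}\right)} = \frac{1}{22 - 14} \left(- \frac{277}{12173}\right) = \frac{1}{8} \left(- \frac{277}{12173}\right) = - \frac{277}{97384}$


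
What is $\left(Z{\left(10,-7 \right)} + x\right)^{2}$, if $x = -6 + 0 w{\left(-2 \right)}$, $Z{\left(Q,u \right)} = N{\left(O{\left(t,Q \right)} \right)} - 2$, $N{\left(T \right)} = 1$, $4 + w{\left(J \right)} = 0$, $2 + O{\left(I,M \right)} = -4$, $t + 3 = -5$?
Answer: $49$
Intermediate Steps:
$t = -8$ ($t = -3 - 5 = -8$)
$O{\left(I,M \right)} = -6$ ($O{\left(I,M \right)} = -2 - 4 = -6$)
$w{\left(J \right)} = -4$ ($w{\left(J \right)} = -4 + 0 = -4$)
$Z{\left(Q,u \right)} = -1$ ($Z{\left(Q,u \right)} = 1 - 2 = -1$)
$x = -6$ ($x = -6 + 0 \left(-4\right) = -6 + 0 = -6$)
$\left(Z{\left(10,-7 \right)} + x\right)^{2} = \left(-1 - 6\right)^{2} = \left(-7\right)^{2} = 49$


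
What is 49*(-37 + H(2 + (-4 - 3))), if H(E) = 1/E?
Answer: -9114/5 ≈ -1822.8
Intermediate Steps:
49*(-37 + H(2 + (-4 - 3))) = 49*(-37 + 1/(2 + (-4 - 3))) = 49*(-37 + 1/(2 - 7)) = 49*(-37 + 1/(-5)) = 49*(-37 - ⅕) = 49*(-186/5) = -9114/5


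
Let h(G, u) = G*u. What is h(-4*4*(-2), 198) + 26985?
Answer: 33321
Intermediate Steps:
h(-4*4*(-2), 198) + 26985 = (-4*4*(-2))*198 + 26985 = -16*(-2)*198 + 26985 = 32*198 + 26985 = 6336 + 26985 = 33321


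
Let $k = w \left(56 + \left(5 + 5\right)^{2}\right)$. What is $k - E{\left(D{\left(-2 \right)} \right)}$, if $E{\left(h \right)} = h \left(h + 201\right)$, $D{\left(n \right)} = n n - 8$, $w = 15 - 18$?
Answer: $320$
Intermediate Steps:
$w = -3$ ($w = 15 - 18 = -3$)
$D{\left(n \right)} = -8 + n^{2}$ ($D{\left(n \right)} = n^{2} - 8 = -8 + n^{2}$)
$E{\left(h \right)} = h \left(201 + h\right)$
$k = -468$ ($k = - 3 \left(56 + \left(5 + 5\right)^{2}\right) = - 3 \left(56 + 10^{2}\right) = - 3 \left(56 + 100\right) = \left(-3\right) 156 = -468$)
$k - E{\left(D{\left(-2 \right)} \right)} = -468 - \left(-8 + \left(-2\right)^{2}\right) \left(201 - \left(8 - \left(-2\right)^{2}\right)\right) = -468 - \left(-8 + 4\right) \left(201 + \left(-8 + 4\right)\right) = -468 - - 4 \left(201 - 4\right) = -468 - \left(-4\right) 197 = -468 - -788 = -468 + 788 = 320$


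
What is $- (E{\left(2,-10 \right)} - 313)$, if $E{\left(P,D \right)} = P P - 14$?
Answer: $323$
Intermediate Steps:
$E{\left(P,D \right)} = -14 + P^{2}$ ($E{\left(P,D \right)} = P^{2} - 14 = -14 + P^{2}$)
$- (E{\left(2,-10 \right)} - 313) = - (\left(-14 + 2^{2}\right) - 313) = - (\left(-14 + 4\right) - 313) = - (-10 - 313) = \left(-1\right) \left(-323\right) = 323$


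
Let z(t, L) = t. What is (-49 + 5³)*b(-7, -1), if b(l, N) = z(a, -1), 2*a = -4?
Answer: -152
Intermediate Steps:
a = -2 (a = (½)*(-4) = -2)
b(l, N) = -2
(-49 + 5³)*b(-7, -1) = (-49 + 5³)*(-2) = (-49 + 125)*(-2) = 76*(-2) = -152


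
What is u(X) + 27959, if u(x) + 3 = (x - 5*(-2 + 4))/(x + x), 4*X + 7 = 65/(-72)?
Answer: 31817377/1138 ≈ 27959.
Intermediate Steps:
X = -569/288 (X = -7/4 + (65/(-72))/4 = -7/4 + (65*(-1/72))/4 = -7/4 + (¼)*(-65/72) = -7/4 - 65/288 = -569/288 ≈ -1.9757)
u(x) = -3 + (-10 + x)/(2*x) (u(x) = -3 + (x - 5*(-2 + 4))/(x + x) = -3 + (x - 5*2)/((2*x)) = -3 + (x - 10)*(1/(2*x)) = -3 + (-10 + x)*(1/(2*x)) = -3 + (-10 + x)/(2*x))
u(X) + 27959 = (-5/2 - 5/(-569/288)) + 27959 = (-5/2 - 5*(-288/569)) + 27959 = (-5/2 + 1440/569) + 27959 = 35/1138 + 27959 = 31817377/1138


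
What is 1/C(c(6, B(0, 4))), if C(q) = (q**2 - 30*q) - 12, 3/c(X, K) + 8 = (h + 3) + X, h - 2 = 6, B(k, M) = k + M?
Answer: -9/197 ≈ -0.045685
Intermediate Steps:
B(k, M) = M + k
h = 8 (h = 2 + 6 = 8)
c(X, K) = 3/(3 + X) (c(X, K) = 3/(-8 + ((8 + 3) + X)) = 3/(-8 + (11 + X)) = 3/(3 + X))
C(q) = -12 + q**2 - 30*q
1/C(c(6, B(0, 4))) = 1/(-12 + (3/(3 + 6))**2 - 90/(3 + 6)) = 1/(-12 + (3/9)**2 - 90/9) = 1/(-12 + (3*(1/9))**2 - 90/9) = 1/(-12 + (1/3)**2 - 30*1/3) = 1/(-12 + 1/9 - 10) = 1/(-197/9) = -9/197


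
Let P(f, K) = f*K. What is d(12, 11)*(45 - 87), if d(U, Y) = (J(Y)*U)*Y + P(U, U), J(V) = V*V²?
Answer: -7385112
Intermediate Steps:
P(f, K) = K*f
J(V) = V³
d(U, Y) = U² + U*Y⁴ (d(U, Y) = (Y³*U)*Y + U*U = (U*Y³)*Y + U² = U*Y⁴ + U² = U² + U*Y⁴)
d(12, 11)*(45 - 87) = (12*(12 + 11⁴))*(45 - 87) = (12*(12 + 14641))*(-42) = (12*14653)*(-42) = 175836*(-42) = -7385112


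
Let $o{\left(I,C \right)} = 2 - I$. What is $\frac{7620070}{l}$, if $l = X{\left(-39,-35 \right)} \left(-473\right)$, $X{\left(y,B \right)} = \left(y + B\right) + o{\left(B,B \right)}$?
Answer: $\frac{7620070}{17501} \approx 435.41$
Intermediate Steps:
$X{\left(y,B \right)} = 2 + y$ ($X{\left(y,B \right)} = \left(y + B\right) - \left(-2 + B\right) = \left(B + y\right) - \left(-2 + B\right) = 2 + y$)
$l = 17501$ ($l = \left(2 - 39\right) \left(-473\right) = \left(-37\right) \left(-473\right) = 17501$)
$\frac{7620070}{l} = \frac{7620070}{17501}$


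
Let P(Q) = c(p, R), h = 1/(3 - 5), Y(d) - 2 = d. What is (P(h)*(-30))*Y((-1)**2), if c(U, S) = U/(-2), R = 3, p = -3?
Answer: -135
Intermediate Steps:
Y(d) = 2 + d
h = -1/2 (h = 1/(-2) = -1/2 ≈ -0.50000)
c(U, S) = -U/2 (c(U, S) = U*(-1/2) = -U/2)
P(Q) = 3/2 (P(Q) = -1/2*(-3) = 3/2)
(P(h)*(-30))*Y((-1)**2) = ((3/2)*(-30))*(2 + (-1)**2) = -45*(2 + 1) = -45*3 = -135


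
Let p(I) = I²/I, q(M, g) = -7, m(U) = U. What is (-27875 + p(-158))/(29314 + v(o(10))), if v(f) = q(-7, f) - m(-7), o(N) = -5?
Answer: -28033/29314 ≈ -0.95630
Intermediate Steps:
v(f) = 0 (v(f) = -7 - 1*(-7) = -7 + 7 = 0)
p(I) = I
(-27875 + p(-158))/(29314 + v(o(10))) = (-27875 - 158)/(29314 + 0) = -28033/29314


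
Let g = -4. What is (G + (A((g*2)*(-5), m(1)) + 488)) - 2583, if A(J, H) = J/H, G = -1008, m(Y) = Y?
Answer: -3063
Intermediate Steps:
(G + (A((g*2)*(-5), m(1)) + 488)) - 2583 = (-1008 + ((-4*2*(-5))/1 + 488)) - 2583 = (-1008 + (-8*(-5)*1 + 488)) - 2583 = (-1008 + (40*1 + 488)) - 2583 = (-1008 + (40 + 488)) - 2583 = (-1008 + 528) - 2583 = -480 - 2583 = -3063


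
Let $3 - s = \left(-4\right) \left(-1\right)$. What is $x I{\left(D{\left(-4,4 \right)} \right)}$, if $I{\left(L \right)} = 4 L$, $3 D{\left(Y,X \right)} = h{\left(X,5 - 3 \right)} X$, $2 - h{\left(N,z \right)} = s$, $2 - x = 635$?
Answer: $-10128$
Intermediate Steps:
$x = -633$ ($x = 2 - 635 = -633$)
$s = -1$ ($s = 3 - \left(-4\right) \left(-1\right) = 3 - 4 = -1$)
$h{\left(N,z \right)} = 3$ ($h{\left(N,z \right)} = 2 - -1 = 2 + 1 = 3$)
$D{\left(Y,X \right)} = X$ ($D{\left(Y,X \right)} = \frac{3 X}{3} = X$)
$x I{\left(D{\left(-4,4 \right)} \right)} = - 633 \cdot 4 \cdot 4 = \left(-633\right) 16 = -10128$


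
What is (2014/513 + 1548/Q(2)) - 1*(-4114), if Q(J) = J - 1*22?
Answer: 545471/135 ≈ 4040.5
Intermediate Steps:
Q(J) = -22 + J (Q(J) = J - 22 = -22 + J)
(2014/513 + 1548/Q(2)) - 1*(-4114) = (2014/513 + 1548/(-22 + 2)) - 1*(-4114) = (2014*(1/513) + 1548/(-20)) + 4114 = (106/27 + 1548*(-1/20)) + 4114 = (106/27 - 387/5) + 4114 = -9919/135 + 4114 = 545471/135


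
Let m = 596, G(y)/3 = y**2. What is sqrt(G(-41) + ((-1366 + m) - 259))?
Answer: 3*sqrt(446) ≈ 63.356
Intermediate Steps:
G(y) = 3*y**2
sqrt(G(-41) + ((-1366 + m) - 259)) = sqrt(3*(-41)**2 + ((-1366 + 596) - 259)) = sqrt(3*1681 + (-770 - 259)) = sqrt(5043 - 1029) = sqrt(4014) = 3*sqrt(446)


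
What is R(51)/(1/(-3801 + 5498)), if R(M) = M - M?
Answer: 0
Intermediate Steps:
R(M) = 0
R(51)/(1/(-3801 + 5498)) = 0/(1/(-3801 + 5498)) = 0/(1/1697) = 0*1697 = 0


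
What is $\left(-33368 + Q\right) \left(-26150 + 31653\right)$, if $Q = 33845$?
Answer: $2624931$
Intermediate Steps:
$\left(-33368 + Q\right) \left(-26150 + 31653\right) = \left(-33368 + 33845\right) \left(-26150 + 31653\right) = 477 \cdot 5503 = 2624931$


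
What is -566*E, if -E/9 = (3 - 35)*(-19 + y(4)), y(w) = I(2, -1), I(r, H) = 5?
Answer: 2282112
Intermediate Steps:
y(w) = 5
E = -4032 (E = -9*(3 - 35)*(-19 + 5) = -(-288)*(-14) = -9*448 = -4032)
-566*E = -566*(-4032) = 2282112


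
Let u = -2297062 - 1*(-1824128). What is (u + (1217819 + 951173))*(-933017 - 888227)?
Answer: -3088935456152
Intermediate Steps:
u = -472934 (u = -2297062 + 1824128 = -472934)
(u + (1217819 + 951173))*(-933017 - 888227) = (-472934 + (1217819 + 951173))*(-933017 - 888227) = (-472934 + 2168992)*(-1821244) = 1696058*(-1821244) = -3088935456152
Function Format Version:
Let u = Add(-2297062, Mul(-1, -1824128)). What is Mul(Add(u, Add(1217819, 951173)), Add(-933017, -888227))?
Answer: -3088935456152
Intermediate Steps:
u = -472934 (u = Add(-2297062, 1824128) = -472934)
Mul(Add(u, Add(1217819, 951173)), Add(-933017, -888227)) = Mul(Add(-472934, Add(1217819, 951173)), Add(-933017, -888227)) = Mul(Add(-472934, 2168992), -1821244) = Mul(1696058, -1821244) = -3088935456152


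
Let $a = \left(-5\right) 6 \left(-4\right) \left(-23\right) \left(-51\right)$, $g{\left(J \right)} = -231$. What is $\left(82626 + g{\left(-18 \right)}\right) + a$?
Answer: $223155$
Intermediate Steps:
$a = 140760$ ($a = \left(-30\right) \left(-4\right) \left(-23\right) \left(-51\right) = 120 \left(-23\right) \left(-51\right) = \left(-2760\right) \left(-51\right) = 140760$)
$\left(82626 + g{\left(-18 \right)}\right) + a = \left(82626 - 231\right) + 140760 = 82395 + 140760 = 223155$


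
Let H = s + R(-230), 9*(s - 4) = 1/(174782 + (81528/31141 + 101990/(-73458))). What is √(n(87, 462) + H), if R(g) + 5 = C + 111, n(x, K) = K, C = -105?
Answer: √3147880723288882470814395310/2596275011995 ≈ 21.610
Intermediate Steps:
s = 10385101698453/2596275011995 (s = 4 + 1/(9*(174782 + (81528/31141 + 101990/(-73458)))) = 4 + 1/(9*(174782 + (81528*(1/31141) + 101990*(-1/73458)))) = 4 + 1/(9*(174782 + (81528/31141 - 7285/5247))) = 4 + 1/(9*(174782 + 18265021/14854257)) = 4 + 1/(9*(2596275011995/14854257)) = 4 + (⅑)*(14854257/2596275011995) = 4 + 1650473/2596275011995 = 10385101698453/2596275011995 ≈ 4.0000)
R(g) = 1 (R(g) = -5 + (-105 + 111) = -5 + 6 = 1)
H = 12981376710448/2596275011995 (H = 10385101698453/2596275011995 + 1 = 12981376710448/2596275011995 ≈ 5.0000)
√(n(87, 462) + H) = √(462 + 12981376710448/2596275011995) = √(1212460432252138/2596275011995) = √3147880723288882470814395310/2596275011995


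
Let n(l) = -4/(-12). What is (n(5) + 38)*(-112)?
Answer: -12880/3 ≈ -4293.3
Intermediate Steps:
n(l) = ⅓ (n(l) = -4*(-1/12) = ⅓)
(n(5) + 38)*(-112) = (⅓ + 38)*(-112) = (115/3)*(-112) = -12880/3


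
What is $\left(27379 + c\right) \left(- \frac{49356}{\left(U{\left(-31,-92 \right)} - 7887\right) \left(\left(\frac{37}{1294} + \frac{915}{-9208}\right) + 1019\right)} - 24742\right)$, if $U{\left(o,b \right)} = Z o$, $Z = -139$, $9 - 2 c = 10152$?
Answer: $- \frac{665988771706464138415}{1206650342827} \approx -5.5193 \cdot 10^{8}$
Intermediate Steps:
$c = - \frac{10143}{2}$ ($c = \frac{9}{2} - 5076 = - \frac{10143}{2} \approx -5071.5$)
$U{\left(o,b \right)} = - 139 o$
$\left(27379 + c\right) \left(- \frac{49356}{\left(U{\left(-31,-92 \right)} - 7887\right) \left(\left(\frac{37}{1294} + \frac{915}{-9208}\right) + 1019\right)} - 24742\right) = \left(27379 - \frac{10143}{2}\right) \left(- \frac{49356}{\left(\left(-139\right) \left(-31\right) - 7887\right) \left(\left(\frac{37}{1294} + \frac{915}{-9208}\right) + 1019\right)} - 24742\right) = \frac{44615 \left(- \frac{49356}{\left(4309 - 7887\right) \left(\left(37 \cdot \frac{1}{1294} + 915 \left(- \frac{1}{9208}\right)\right) + 1019\right)} - 24742\right)}{2} = \frac{44615 \left(- \frac{49356}{\left(-3578\right) \left(\left(\frac{37}{1294} - \frac{915}{9208}\right) + 1019\right)} - 24742\right)}{2} = \frac{44615 \left(- \frac{49356}{\left(-3578\right) \left(- \frac{421657}{5957576} + 1019\right)} - 24742\right)}{2} = \frac{44615 \left(- \frac{49356}{\left(-3578\right) \frac{6070348287}{5957576}} - 24742\right)}{2} = \frac{44615 \left(- \frac{49356}{- \frac{10859853085443}{2978788}} - 24742\right)}{2} = \frac{44615 \left(\left(-49356\right) \left(- \frac{2978788}{10859853085443}\right) - 24742\right)}{2} = \frac{44615 \left(\frac{16335673392}{1206650342827} - 24742\right)}{2} = \frac{44615}{2} \left(- \frac{29854926446552242}{1206650342827}\right) = - \frac{665988771706464138415}{1206650342827}$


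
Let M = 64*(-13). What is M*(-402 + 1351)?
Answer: -789568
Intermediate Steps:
M = -832
M*(-402 + 1351) = -832*(-402 + 1351) = -832*949 = -789568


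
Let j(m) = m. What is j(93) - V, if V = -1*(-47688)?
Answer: -47595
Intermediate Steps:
V = 47688
j(93) - V = 93 - 1*47688 = 93 - 47688 = -47595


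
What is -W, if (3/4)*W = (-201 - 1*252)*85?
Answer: 51340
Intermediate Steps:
W = -51340 (W = 4*((-201 - 1*252)*85)/3 = 4*((-201 - 252)*85)/3 = 4*(-453*85)/3 = (4/3)*(-38505) = -51340)
-W = -1*(-51340) = 51340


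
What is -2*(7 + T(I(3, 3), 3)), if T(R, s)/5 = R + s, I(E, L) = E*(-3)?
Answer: 46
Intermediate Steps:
I(E, L) = -3*E
T(R, s) = 5*R + 5*s (T(R, s) = 5*(R + s) = 5*R + 5*s)
-2*(7 + T(I(3, 3), 3)) = -2*(7 + (5*(-3*3) + 5*3)) = -2*(7 + (5*(-9) + 15)) = -2*(7 + (-45 + 15)) = -2*(7 - 30) = -2*(-23) = 46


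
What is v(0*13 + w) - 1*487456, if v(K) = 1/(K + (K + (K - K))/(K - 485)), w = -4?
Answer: -951514601/1952 ≈ -4.8746e+5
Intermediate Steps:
v(K) = 1/(K + K/(-485 + K)) (v(K) = 1/(K + (K + 0)/(-485 + K)) = 1/(K + K/(-485 + K)))
v(0*13 + w) - 1*487456 = (-485 + (0*13 - 4))/((0*13 - 4)*(-484 + (0*13 - 4))) - 1*487456 = (-485 + (0 - 4))/((0 - 4)*(-484 + (0 - 4))) - 487456 = (-485 - 4)/((-4)*(-484 - 4)) - 487456 = -¼*(-489)/(-488) - 487456 = -¼*(-1/488)*(-489) - 487456 = -489/1952 - 487456 = -951514601/1952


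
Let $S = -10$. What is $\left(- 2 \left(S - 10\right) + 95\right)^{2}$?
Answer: $18225$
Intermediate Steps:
$\left(- 2 \left(S - 10\right) + 95\right)^{2} = \left(- 2 \left(-10 - 10\right) + 95\right)^{2} = \left(\left(-2\right) \left(-20\right) + 95\right)^{2} = \left(40 + 95\right)^{2} = 135^{2} = 18225$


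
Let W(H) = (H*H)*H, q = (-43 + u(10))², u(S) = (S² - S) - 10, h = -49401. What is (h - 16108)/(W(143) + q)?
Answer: -65509/2925576 ≈ -0.022392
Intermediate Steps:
u(S) = -10 + S² - S
q = 1369 (q = (-43 + (-10 + 10² - 1*10))² = (-43 + (-10 + 100 - 10))² = (-43 + 80)² = 37² = 1369)
W(H) = H³ (W(H) = H²*H = H³)
(h - 16108)/(W(143) + q) = (-49401 - 16108)/(143³ + 1369) = -65509/(2924207 + 1369) = -65509/2925576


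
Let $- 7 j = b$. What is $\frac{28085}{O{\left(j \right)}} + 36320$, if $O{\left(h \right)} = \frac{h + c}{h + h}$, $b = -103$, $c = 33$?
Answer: $\frac{8958195}{167} \approx 53642.0$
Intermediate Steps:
$j = \frac{103}{7}$ ($j = \left(- \frac{1}{7}\right) \left(-103\right) = \frac{103}{7} \approx 14.714$)
$O{\left(h \right)} = \frac{33 + h}{2 h}$ ($O{\left(h \right)} = \frac{h + 33}{h + h} = \frac{33 + h}{2 h}$)
$\frac{28085}{O{\left(j \right)}} + 36320 = \frac{28085}{\frac{1}{2} \frac{1}{\frac{103}{7}} \left(33 + \frac{103}{7}\right)} + 36320 = \frac{28085}{\frac{1}{2} \cdot \frac{7}{103} \cdot \frac{334}{7}} + 36320 = \frac{28085}{\frac{167}{103}} + 36320 = 28085 \cdot \frac{103}{167} + 36320 = \frac{2892755}{167} + 36320 = \frac{8958195}{167}$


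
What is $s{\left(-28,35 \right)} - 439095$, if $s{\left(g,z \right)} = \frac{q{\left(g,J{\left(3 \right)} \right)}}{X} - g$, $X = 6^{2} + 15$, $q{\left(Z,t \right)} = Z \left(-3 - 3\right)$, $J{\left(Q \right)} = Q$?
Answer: $- \frac{7464083}{17} \approx -4.3906 \cdot 10^{5}$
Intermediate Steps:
$q{\left(Z,t \right)} = - 6 Z$ ($q{\left(Z,t \right)} = Z \left(-6\right) = - 6 Z$)
$X = 51$ ($X = 36 + 15 = 51$)
$s{\left(g,z \right)} = - \frac{19 g}{17}$ ($s{\left(g,z \right)} = \frac{\left(-6\right) g}{51} - g = - 6 g \frac{1}{51} - g = - \frac{2 g}{17} - g = - \frac{19 g}{17}$)
$s{\left(-28,35 \right)} - 439095 = \left(- \frac{19}{17}\right) \left(-28\right) - 439095 = \frac{532}{17} - 439095 = - \frac{7464083}{17}$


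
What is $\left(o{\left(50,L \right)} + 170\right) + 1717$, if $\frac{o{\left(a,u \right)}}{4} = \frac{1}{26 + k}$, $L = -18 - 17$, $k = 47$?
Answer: $\frac{137755}{73} \approx 1887.1$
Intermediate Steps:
$L = -35$
$o{\left(a,u \right)} = \frac{4}{73}$ ($o{\left(a,u \right)} = \frac{4}{26 + 47} = \frac{4}{73}$)
$\left(o{\left(50,L \right)} + 170\right) + 1717 = \left(\frac{4}{73} + 170\right) + 1717 = \frac{12414}{73} + 1717 = \frac{137755}{73}$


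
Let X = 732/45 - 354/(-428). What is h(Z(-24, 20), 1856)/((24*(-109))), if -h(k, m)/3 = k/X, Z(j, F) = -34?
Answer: -27285/11961878 ≈ -0.0022810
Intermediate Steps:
X = 54871/3210 (X = 732*(1/45) - 354*(-1/428) = 244/15 + 177/214 = 54871/3210 ≈ 17.094)
h(k, m) = -9630*k/54871 (h(k, m) = -3*k/54871/3210 = -3*k*3210/54871 = -9630*k/54871)
h(Z(-24, 20), 1856)/((24*(-109))) = (-9630/54871*(-34))/((24*(-109))) = (327420/54871)/(-2616) = (327420/54871)*(-1/2616) = -27285/11961878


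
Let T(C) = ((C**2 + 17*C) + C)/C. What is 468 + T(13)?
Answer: 499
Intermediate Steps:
T(C) = (C**2 + 18*C)/C
468 + T(13) = 468 + (18 + 13) = 468 + 31 = 499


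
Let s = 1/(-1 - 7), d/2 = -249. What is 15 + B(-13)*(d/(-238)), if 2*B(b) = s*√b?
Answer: 15 - 249*I*√13/1904 ≈ 15.0 - 0.47152*I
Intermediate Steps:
d = -498 (d = 2*(-249) = -498)
s = -⅛ (s = 1/(-8) = -⅛ ≈ -0.12500)
B(b) = -√b/16 (B(b) = (-√b/8)/2 = -√b/16)
15 + B(-13)*(d/(-238)) = 15 + (-I*√13/16)*(-498/(-238)) = 15 + (-I*√13/16)*(-498*(-1/238)) = 15 - I*√13/16*(249/119) = 15 - 249*I*√13/1904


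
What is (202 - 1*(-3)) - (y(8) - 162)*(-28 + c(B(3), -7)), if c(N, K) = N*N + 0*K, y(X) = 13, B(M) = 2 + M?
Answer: -242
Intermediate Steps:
c(N, K) = N² (c(N, K) = N² + 0 = N²)
(202 - 1*(-3)) - (y(8) - 162)*(-28 + c(B(3), -7)) = (202 - 1*(-3)) - (13 - 162)*(-28 + (2 + 3)²) = (202 + 3) - (-149)*(-28 + 5²) = 205 - (-149)*(-28 + 25) = 205 - (-149)*(-3) = 205 - 1*447 = 205 - 447 = -242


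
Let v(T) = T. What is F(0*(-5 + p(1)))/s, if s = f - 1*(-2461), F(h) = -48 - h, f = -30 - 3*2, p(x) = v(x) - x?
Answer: -48/2425 ≈ -0.019794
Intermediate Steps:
p(x) = 0 (p(x) = x - x = 0)
f = -36 (f = -30 - 3*2 = -30 - 6 = -36)
s = 2425 (s = -36 - 1*(-2461) = -36 + 2461 = 2425)
F(0*(-5 + p(1)))/s = (-48 - 0*(-5 + 0))/2425 = (-48 - 0*(-5))*(1/2425) = (-48 - 1*0)*(1/2425) = (-48 + 0)*(1/2425) = -48*1/2425 = -48/2425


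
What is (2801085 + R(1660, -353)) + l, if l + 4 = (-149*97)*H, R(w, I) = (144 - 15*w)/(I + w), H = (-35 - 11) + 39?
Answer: 3793218608/1307 ≈ 2.9022e+6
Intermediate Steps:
H = -7 (H = -46 + 39 = -7)
R(w, I) = (144 - 15*w)/(I + w)
l = 101167 (l = -4 - 149*97*(-7) = -4 - 14453*(-7) = -4 + 101171 = 101167)
(2801085 + R(1660, -353)) + l = (2801085 + 3*(48 - 5*1660)/(-353 + 1660)) + 101167 = (2801085 + 3*(48 - 8300)/1307) + 101167 = (2801085 + 3*(1/1307)*(-8252)) + 101167 = (2801085 - 24756/1307) + 101167 = 3660993339/1307 + 101167 = 3793218608/1307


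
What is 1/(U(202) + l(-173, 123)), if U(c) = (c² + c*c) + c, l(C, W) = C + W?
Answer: 1/81760 ≈ 1.2231e-5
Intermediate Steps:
U(c) = c + 2*c² (U(c) = (c² + c²) + c = 2*c² + c = c + 2*c²)
1/(U(202) + l(-173, 123)) = 1/(202*(1 + 2*202) + (-173 + 123)) = 1/(202*(1 + 404) - 50) = 1/(202*405 - 50) = 1/(81810 - 50) = 1/81760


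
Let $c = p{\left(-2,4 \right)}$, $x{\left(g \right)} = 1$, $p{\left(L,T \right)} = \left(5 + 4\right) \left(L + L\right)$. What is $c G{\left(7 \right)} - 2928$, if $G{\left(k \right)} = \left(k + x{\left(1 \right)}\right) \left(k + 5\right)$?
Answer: $-6384$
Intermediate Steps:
$p{\left(L,T \right)} = 18 L$ ($p{\left(L,T \right)} = 9 \cdot 2 L = 18 L$)
$c = -36$ ($c = 18 \left(-2\right) = -36$)
$G{\left(k \right)} = \left(1 + k\right) \left(5 + k\right)$ ($G{\left(k \right)} = \left(k + 1\right) \left(k + 5\right) = \left(1 + k\right) \left(5 + k\right)$)
$c G{\left(7 \right)} - 2928 = - 36 \left(5 + 7^{2} + 6 \cdot 7\right) - 2928 = - 36 \left(5 + 49 + 42\right) - 2928 = \left(-36\right) 96 - 2928 = -3456 - 2928 = -6384$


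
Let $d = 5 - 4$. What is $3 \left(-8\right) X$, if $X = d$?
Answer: $-24$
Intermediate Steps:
$d = 1$ ($d = 5 - 4 = 1$)
$X = 1$
$3 \left(-8\right) X = 3 \left(-8\right) 1 = \left(-24\right) 1 = -24$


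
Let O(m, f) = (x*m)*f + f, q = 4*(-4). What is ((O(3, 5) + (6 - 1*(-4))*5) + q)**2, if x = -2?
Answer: 81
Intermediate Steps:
q = -16
O(m, f) = f - 2*f*m (O(m, f) = (-2*m)*f + f = -2*f*m + f = f - 2*f*m)
((O(3, 5) + (6 - 1*(-4))*5) + q)**2 = ((5*(1 - 2*3) + (6 - 1*(-4))*5) - 16)**2 = ((5*(1 - 6) + (6 + 4)*5) - 16)**2 = ((5*(-5) + 10*5) - 16)**2 = ((-25 + 50) - 16)**2 = (25 - 16)**2 = 9**2 = 81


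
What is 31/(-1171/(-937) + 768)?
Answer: 29047/720787 ≈ 0.040299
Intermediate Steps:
31/(-1171/(-937) + 768) = 31/(-1171*(-1/937) + 768) = 31/(1171/937 + 768) = 31/(720787/937) = 31*(937/720787) = 29047/720787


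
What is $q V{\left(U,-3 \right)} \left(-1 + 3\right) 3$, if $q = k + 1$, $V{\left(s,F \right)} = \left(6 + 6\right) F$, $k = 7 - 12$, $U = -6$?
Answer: $864$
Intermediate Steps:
$k = -5$ ($k = 7 - 12 = -5$)
$V{\left(s,F \right)} = 12 F$
$q = -4$ ($q = -5 + 1 = -4$)
$q V{\left(U,-3 \right)} \left(-1 + 3\right) 3 = - 4 \cdot 12 \left(-3\right) \left(-1 + 3\right) 3 = \left(-4\right) \left(-36\right) 2 \cdot 3 = 144 \cdot 6 = 864$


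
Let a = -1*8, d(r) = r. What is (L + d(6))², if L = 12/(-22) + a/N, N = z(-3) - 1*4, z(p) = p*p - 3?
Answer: 256/121 ≈ 2.1157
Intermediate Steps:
z(p) = -3 + p² (z(p) = p² - 3 = -3 + p²)
N = 2 (N = (-3 + (-3)²) - 1*4 = (-3 + 9) - 4 = 6 - 4 = 2)
a = -8
L = -50/11 (L = 12/(-22) - 8/2 = 12*(-1/22) - 8*½ = -6/11 - 4 = -50/11 ≈ -4.5455)
(L + d(6))² = (-50/11 + 6)² = (16/11)² = 256/121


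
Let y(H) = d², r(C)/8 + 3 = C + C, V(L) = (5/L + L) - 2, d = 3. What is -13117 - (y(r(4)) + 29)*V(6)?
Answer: -39902/3 ≈ -13301.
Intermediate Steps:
V(L) = -2 + L + 5/L (V(L) = (L + 5/L) - 2 = -2 + L + 5/L)
r(C) = -24 + 16*C (r(C) = -24 + 8*(C + C) = -24 + 8*(2*C) = -24 + 16*C)
y(H) = 9 (y(H) = 3² = 9)
-13117 - (y(r(4)) + 29)*V(6) = -13117 - (9 + 29)*(-2 + 6 + 5/6) = -13117 - 38*(-2 + 6 + 5*(⅙)) = -13117 - 38*(-2 + 6 + ⅚) = -13117 - 38*29/6 = -13117 - 1*551/3 = -13117 - 551/3 = -39902/3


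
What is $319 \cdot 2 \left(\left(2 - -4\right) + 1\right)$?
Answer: $4466$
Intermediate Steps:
$319 \cdot 2 \left(\left(2 - -4\right) + 1\right) = 319 \cdot 2 \left(\left(2 + 4\right) + 1\right) = 319 \cdot 2 \left(6 + 1\right) = 319 \cdot 2 \cdot 7 = 319 \cdot 14 = 4466$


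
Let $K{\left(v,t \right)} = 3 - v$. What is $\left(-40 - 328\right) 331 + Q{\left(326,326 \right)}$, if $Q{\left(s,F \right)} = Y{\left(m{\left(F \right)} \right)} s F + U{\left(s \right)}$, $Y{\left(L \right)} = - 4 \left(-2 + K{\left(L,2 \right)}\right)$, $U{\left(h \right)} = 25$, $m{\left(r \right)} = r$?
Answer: $138037017$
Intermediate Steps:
$Y{\left(L \right)} = -4 + 4 L$ ($Y{\left(L \right)} = - 4 \left(-2 - \left(-3 + L\right)\right) = - 4 \left(1 - L\right) = -4 + 4 L$)
$Q{\left(s,F \right)} = 25 + F s \left(-4 + 4 F\right)$ ($Q{\left(s,F \right)} = \left(-4 + 4 F\right) s F + 25 = s \left(-4 + 4 F\right) F + 25 = F s \left(-4 + 4 F\right) + 25 = 25 + F s \left(-4 + 4 F\right)$)
$\left(-40 - 328\right) 331 + Q{\left(326,326 \right)} = \left(-40 - 328\right) 331 + \left(25 + 4 \cdot 326 \cdot 326 \left(-1 + 326\right)\right) = \left(-368\right) 331 + \left(25 + 4 \cdot 326 \cdot 326 \cdot 325\right) = -121808 + \left(25 + 138158800\right) = -121808 + 138158825 = 138037017$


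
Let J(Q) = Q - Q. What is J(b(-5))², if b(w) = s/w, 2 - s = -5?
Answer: 0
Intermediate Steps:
s = 7 (s = 2 - 1*(-5) = 2 + 5 = 7)
b(w) = 7/w
J(Q) = 0
J(b(-5))² = 0² = 0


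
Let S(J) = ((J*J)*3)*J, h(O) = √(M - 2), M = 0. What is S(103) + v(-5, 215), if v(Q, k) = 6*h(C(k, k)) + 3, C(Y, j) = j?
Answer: 3278184 + 6*I*√2 ≈ 3.2782e+6 + 8.4853*I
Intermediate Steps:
h(O) = I*√2 (h(O) = √(0 - 2) = √(-2) = I*√2)
v(Q, k) = 3 + 6*I*√2 (v(Q, k) = 6*(I*√2) + 3 = 6*I*√2 + 3 = 3 + 6*I*√2)
S(J) = 3*J³ (S(J) = (J²*3)*J = (3*J²)*J = 3*J³)
S(103) + v(-5, 215) = 3*103³ + (3 + 6*I*√2) = 3*1092727 + (3 + 6*I*√2) = 3278181 + (3 + 6*I*√2) = 3278184 + 6*I*√2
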